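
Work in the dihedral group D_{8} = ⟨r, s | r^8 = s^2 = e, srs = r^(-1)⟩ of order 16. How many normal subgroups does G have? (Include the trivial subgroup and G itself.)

7

G has 19 subgroups. Checking conjugation-invariance by order — order 1: 1/1 normal; order 2: 1/9 normal; order 4: 1/5 normal; order 8: 3/3 normal; order 16: 1/1 normal.
Total normal subgroups: 7.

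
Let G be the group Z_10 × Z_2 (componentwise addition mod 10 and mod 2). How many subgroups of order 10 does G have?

|G| = 20 and 10 | 20, so subgroups of order 10 are possible by Lagrange.
The subgroups of order 10 are: {(0,0), (0,1), (2,0), (2,1), (4,0), (4,1), (6,0), (6,1), (8,0), (8,1)}; {(0,0), (1,0), (2,0), (3,0), (4,0), (5,0), (6,0), (7,0), (8,0), (9,0)}; {(0,0), (1,1), (2,0), (3,1), (4,0), (5,1), (6,0), (7,1), (8,0), (9,1)}.
So G has 3 subgroups of order 10.

3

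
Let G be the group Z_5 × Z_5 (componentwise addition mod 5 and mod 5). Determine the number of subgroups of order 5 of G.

6

|G| = 25 and 5 | 25, so subgroups of order 5 are possible by Lagrange.
The subgroups of order 5 are: {(0,0), (0,1), (0,2), (0,3), (0,4)}; {(0,0), (1,0), (2,0), (3,0), (4,0)}; {(0,0), (1,1), (2,2), (3,3), (4,4)}; {(0,0), (1,2), (2,4), (3,1), (4,3)}; … (6 in all).
So G has 6 subgroups of order 5.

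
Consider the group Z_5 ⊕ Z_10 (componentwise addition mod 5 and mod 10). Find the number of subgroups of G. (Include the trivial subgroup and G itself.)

16

|G| = 50, so by Lagrange every subgroup order divides 50. Divisors: 1, 2, 5, 10, 25, 50.
Subgroups by order — order 1: 1; order 2: 1; order 5: 6; order 10: 6; order 25: 1; order 50: 1.
Total: 1 + 1 + 6 + 6 + 1 + 1 = 16.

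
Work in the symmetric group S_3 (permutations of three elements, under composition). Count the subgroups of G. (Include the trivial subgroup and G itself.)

6

|G| = 6, so by Lagrange every subgroup order divides 6. Divisors: 1, 2, 3, 6.
Subgroups by order — order 1: 1; order 2: 3; order 3: 1; order 6: 1.
Total: 1 + 3 + 1 + 1 = 6.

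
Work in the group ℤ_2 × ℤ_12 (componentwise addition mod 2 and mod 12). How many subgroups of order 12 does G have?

|G| = 24 and 12 | 24, so subgroups of order 12 are possible by Lagrange.
The subgroups of order 12 are: {(0,0), (0,1), (0,2), (0,3), (0,4), (0,5), (0,6), (0,7), (0,8), (0,9), (0,10), (0,11)}; {(0,0), (0,2), (0,4), (0,6), (0,8), (0,10), (1,0), (1,2), (1,4), (1,6), (1,8), (1,10)}; {(0,0), (0,2), (0,4), (0,6), (0,8), (0,10), (1,1), (1,3), (1,5), (1,7), (1,9), (1,11)}.
So G has 3 subgroups of order 12.

3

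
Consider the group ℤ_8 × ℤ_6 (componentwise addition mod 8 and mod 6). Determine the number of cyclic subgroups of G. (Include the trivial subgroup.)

A cyclic subgroup of order d is generated by each of its φ(d) elements of order d, so the cyclic subgroups of order d number (#elements of order d)/φ(d).
Cyclic subgroups by order — order 1: 1; order 2: 3; order 3: 1; order 4: 2; order 6: 3; order 8: 2; order 12: 2; order 24: 2.
Total: 16.

16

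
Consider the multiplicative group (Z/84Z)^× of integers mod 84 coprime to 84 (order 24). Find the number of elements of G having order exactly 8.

No element of G has order 8 (even though 8 | 24).

0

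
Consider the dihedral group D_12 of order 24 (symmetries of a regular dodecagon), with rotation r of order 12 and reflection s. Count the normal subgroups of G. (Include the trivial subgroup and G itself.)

9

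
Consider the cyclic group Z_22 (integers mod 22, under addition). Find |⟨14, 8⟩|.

11

|⟨14⟩| = 11 and |⟨8⟩| = 11, so |H| is a multiple of lcm(11, 11) = 11 and divides |G| = 22.
Closing under the operation: H = {0, 2, 4, 6, 8, 10, 12, 14, 16, 18, 20}, so |H| = 11.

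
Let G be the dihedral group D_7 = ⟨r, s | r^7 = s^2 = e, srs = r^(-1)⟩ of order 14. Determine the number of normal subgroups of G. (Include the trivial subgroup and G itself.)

3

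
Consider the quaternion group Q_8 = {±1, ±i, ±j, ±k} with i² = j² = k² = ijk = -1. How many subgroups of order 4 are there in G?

|G| = 8 and 4 | 8, so subgroups of order 4 are possible by Lagrange.
The subgroups of order 4 are: {1, -1, i, -i}; {1, -1, j, -j}; {1, -1, k, -k}.
So G has 3 subgroups of order 4.

3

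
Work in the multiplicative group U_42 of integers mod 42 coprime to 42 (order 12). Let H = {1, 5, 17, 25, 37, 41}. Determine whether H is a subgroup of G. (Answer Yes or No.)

Yes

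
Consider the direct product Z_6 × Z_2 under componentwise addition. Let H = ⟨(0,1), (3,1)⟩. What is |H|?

|⟨(0,1)⟩| = 2 and |⟨(3,1)⟩| = 2, so |H| is a multiple of lcm(2, 2) = 2 and divides |G| = 12.
Closing under the operation: H = {(0,0), (0,1), (3,0), (3,1)}, so |H| = 4.

4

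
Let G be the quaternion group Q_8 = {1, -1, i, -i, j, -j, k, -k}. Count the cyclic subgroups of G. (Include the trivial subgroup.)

5

Each element a generates a cyclic subgroup ⟨a⟩; distinct elements may generate the same one (a cyclic group of order d has φ(d) generators).
Cyclic subgroups by order — order 1: 1; order 2: 1; order 4: 3.
Total: 5.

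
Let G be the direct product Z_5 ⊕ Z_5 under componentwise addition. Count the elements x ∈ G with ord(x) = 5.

An element (a,b) has order lcm(ord(a), ord(b)); count pairs with lcm equal to 5.
Enumerating gives 24 such elements.

24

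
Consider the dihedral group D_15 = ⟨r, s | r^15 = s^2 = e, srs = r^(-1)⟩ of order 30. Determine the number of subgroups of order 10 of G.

3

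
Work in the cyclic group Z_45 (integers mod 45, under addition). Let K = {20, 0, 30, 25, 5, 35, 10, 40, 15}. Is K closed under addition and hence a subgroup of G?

Yes

|K| = 9 divides |G| = 45, consistent with Lagrange.
K contains the identity, every element's inverse is in K, and K is closed under +: it is a subgroup.
In fact K = ⟨35⟩.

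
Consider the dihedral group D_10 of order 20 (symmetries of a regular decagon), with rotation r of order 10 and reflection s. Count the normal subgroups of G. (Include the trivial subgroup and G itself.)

7

G has 22 subgroups. Checking conjugation-invariance by order — order 1: 1/1 normal; order 2: 1/11 normal; order 4: 0/5 normal; order 5: 1/1 normal; order 10: 3/3 normal; order 20: 1/1 normal.
Total normal subgroups: 7.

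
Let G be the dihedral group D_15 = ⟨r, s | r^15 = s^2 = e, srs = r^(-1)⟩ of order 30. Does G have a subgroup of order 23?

23 does not divide |G| = 30, so by Lagrange no subgroup of order 23 exists.

No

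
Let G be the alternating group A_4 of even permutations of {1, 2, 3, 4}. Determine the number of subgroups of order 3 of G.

4

|G| = 12 and 3 | 12, so subgroups of order 3 are possible by Lagrange.
The subgroups of order 3 are: {e, (1 2 3), (1 3 2)}; {e, (1 2 4), (1 4 2)}; {e, (1 3 4), (1 4 3)}; {e, (2 3 4), (2 4 3)}.
So G has 4 subgroups of order 3.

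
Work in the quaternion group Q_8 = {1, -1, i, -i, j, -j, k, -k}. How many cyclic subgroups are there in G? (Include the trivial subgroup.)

Each element a generates a cyclic subgroup ⟨a⟩; distinct elements may generate the same one (a cyclic group of order d has φ(d) generators).
Cyclic subgroups by order — order 1: 1; order 2: 1; order 4: 3.
Total: 5.

5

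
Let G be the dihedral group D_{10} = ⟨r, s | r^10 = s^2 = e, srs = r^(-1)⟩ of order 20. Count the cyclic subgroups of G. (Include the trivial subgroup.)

A cyclic subgroup of order d is generated by each of its φ(d) elements of order d, so the cyclic subgroups of order d number (#elements of order d)/φ(d).
Cyclic subgroups by order — order 1: 1; order 2: 11; order 5: 1; order 10: 1.
Total: 14.

14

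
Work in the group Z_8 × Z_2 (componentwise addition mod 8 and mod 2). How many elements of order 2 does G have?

An element (a,b) has order lcm(ord(a), ord(b)); count pairs with lcm equal to 2.
Enumerating gives 3 such elements.

3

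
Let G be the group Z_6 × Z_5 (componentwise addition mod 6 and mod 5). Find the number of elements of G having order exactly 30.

8

An element (a,b) has order lcm(ord(a), ord(b)); count pairs with lcm equal to 30.
Enumerating gives 8 such elements.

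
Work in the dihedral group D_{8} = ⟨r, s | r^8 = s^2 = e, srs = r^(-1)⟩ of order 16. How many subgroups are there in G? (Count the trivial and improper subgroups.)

|G| = 16, so by Lagrange every subgroup order divides 16. Divisors: 1, 2, 4, 8, 16.
Subgroups by order — order 1: 1; order 2: 9; order 4: 5; order 8: 3; order 16: 1.
Total: 1 + 9 + 5 + 3 + 1 = 19.

19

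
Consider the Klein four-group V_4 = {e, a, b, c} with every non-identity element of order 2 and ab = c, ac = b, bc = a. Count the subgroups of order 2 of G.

|G| = 4 and 2 | 4, so subgroups of order 2 are possible by Lagrange.
The subgroups of order 2 are: {e, a}; {e, b}; {e, c}.
So G has 3 subgroups of order 2.

3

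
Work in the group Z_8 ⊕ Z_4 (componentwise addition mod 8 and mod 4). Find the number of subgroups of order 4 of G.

7

|G| = 32 and 4 | 32, so subgroups of order 4 are possible by Lagrange.
The subgroups of order 4 are: {(0,0), (0,1), (0,2), (0,3)}; {(0,0), (0,2), (4,0), (4,2)}; {(0,0), (0,2), (4,1), (4,3)}; {(0,0), (2,0), (4,0), (6,0)}; … (7 in all).
So G has 7 subgroups of order 4.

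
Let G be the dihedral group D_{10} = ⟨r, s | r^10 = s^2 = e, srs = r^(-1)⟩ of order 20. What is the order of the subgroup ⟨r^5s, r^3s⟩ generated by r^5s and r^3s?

10

|⟨r^5s⟩| = 2 and |⟨r^3s⟩| = 2, so |H| is a multiple of lcm(2, 2) = 2 and divides |G| = 20.
Closing under the operation: H = {e, r^2, r^4, r^6, r^8, rs, r^3s, r^5s, r^7s, r^9s}, so |H| = 10.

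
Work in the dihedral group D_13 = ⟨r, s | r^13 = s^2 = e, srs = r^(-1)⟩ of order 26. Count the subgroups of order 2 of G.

|G| = 26 and 2 | 26, so subgroups of order 2 are possible by Lagrange.
The subgroups of order 2 are: {e, r^10s}; {e, r^11s}; {e, r^12s}; {e, r^2s}; … (13 in all).
So G has 13 subgroups of order 2.

13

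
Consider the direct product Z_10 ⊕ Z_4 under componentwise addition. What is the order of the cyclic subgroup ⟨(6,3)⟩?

20

The order of (6,3) in Z_10 × Z_4 is lcm(ord(6) in Z_10, ord(3) in Z_4).
ord(6) = 5 and ord(3) = 4, so |⟨(6,3)⟩| = lcm(5, 4) = 20.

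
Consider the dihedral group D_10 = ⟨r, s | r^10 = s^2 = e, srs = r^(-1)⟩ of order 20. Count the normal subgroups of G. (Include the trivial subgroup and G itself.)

7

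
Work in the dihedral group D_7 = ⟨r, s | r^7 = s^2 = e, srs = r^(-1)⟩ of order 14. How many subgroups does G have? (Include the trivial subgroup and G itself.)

|G| = 14, so by Lagrange every subgroup order divides 14. Divisors: 1, 2, 7, 14.
Subgroups by order — order 1: 1; order 2: 7; order 7: 1; order 14: 1.
Total: 1 + 7 + 1 + 1 = 10.

10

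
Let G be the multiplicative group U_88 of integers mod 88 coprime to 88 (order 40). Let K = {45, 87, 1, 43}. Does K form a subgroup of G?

Yes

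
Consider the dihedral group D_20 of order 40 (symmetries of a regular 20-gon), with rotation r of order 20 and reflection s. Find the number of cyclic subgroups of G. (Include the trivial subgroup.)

26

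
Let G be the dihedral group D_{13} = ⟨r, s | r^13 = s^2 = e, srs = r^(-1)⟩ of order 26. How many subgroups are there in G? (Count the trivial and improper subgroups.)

16

|G| = 26, so by Lagrange every subgroup order divides 26. Divisors: 1, 2, 13, 26.
Subgroups by order — order 1: 1; order 2: 13; order 13: 1; order 26: 1.
Total: 1 + 13 + 1 + 1 = 16.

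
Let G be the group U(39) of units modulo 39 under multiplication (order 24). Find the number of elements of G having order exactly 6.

6

The elements of order 6 are: 4, 10, 17, 23, 29, 35.
That's 6.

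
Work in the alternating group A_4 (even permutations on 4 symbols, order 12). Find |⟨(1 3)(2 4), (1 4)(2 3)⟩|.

4

|⟨(1 3)(2 4)⟩| = 2 and |⟨(1 4)(2 3)⟩| = 2, so |H| is a multiple of lcm(2, 2) = 2 and divides |G| = 12.
Closing under the operation: H = {e, (1 2)(3 4), (1 3)(2 4), (1 4)(2 3)}, so |H| = 4.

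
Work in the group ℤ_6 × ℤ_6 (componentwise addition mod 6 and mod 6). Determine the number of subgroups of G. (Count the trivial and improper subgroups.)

|G| = 36, so by Lagrange every subgroup order divides 36. Divisors: 1, 2, 3, 4, 6, 9, 12, 18, 36.
Subgroups by order — order 1: 1; order 2: 3; order 3: 4; order 4: 1; order 6: 12; order 9: 1; order 12: 4; order 18: 3; order 36: 1.
Total: 1 + 3 + 4 + 1 + 12 + 1 + 4 + 3 + 1 = 30.

30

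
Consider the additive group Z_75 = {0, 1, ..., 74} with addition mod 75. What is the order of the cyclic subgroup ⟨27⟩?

25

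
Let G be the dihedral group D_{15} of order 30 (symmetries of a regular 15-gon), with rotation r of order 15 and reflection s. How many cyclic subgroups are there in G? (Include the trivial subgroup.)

Each element a generates a cyclic subgroup ⟨a⟩; distinct elements may generate the same one (a cyclic group of order d has φ(d) generators).
Cyclic subgroups by order — order 1: 1; order 2: 15; order 3: 1; order 5: 1; order 15: 1.
Total: 19.

19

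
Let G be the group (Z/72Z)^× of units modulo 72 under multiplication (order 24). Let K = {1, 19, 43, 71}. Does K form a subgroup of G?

43 ∈ K but its inverse 67 ∉ K, so K is not a subgroup.

No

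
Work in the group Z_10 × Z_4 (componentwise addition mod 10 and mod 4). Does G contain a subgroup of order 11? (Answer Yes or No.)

11 does not divide |G| = 40, so by Lagrange no subgroup of order 11 exists.

No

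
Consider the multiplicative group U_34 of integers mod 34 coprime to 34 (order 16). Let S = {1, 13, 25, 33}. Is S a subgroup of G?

No

13 ∈ S but its inverse 21 ∉ S, so S is not a subgroup.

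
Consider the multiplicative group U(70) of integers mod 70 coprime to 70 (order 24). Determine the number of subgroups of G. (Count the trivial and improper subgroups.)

16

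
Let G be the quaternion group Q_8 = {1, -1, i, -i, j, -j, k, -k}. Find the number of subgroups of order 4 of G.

3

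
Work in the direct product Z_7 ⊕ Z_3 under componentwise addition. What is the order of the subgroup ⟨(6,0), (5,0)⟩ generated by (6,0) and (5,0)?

|⟨(6,0)⟩| = 7 and |⟨(5,0)⟩| = 7, so |H| is a multiple of lcm(7, 7) = 7 and divides |G| = 21.
Closing under the operation: H = {(0,0), (1,0), (2,0), (3,0), (4,0), (5,0), (6,0)}, so |H| = 7.

7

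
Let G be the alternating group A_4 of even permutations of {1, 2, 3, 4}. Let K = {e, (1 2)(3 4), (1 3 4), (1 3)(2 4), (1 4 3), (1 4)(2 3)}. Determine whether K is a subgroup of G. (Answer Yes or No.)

No

Closure fails: (1 4 3) ∘ (1 2)(3 4) = (1 2 4) ∉ K. So K is not a subgroup.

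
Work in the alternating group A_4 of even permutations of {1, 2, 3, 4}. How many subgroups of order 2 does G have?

|G| = 12 and 2 | 12, so subgroups of order 2 are possible by Lagrange.
The subgroups of order 2 are: {e, (1 2)(3 4)}; {e, (1 3)(2 4)}; {e, (1 4)(2 3)}.
So G has 3 subgroups of order 2.

3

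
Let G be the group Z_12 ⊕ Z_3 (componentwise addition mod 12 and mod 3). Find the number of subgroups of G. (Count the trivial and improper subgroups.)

|G| = 36, so by Lagrange every subgroup order divides 36. Divisors: 1, 2, 3, 4, 6, 9, 12, 18, 36.
Subgroups by order — order 1: 1; order 2: 1; order 3: 4; order 4: 1; order 6: 4; order 9: 1; order 12: 4; order 18: 1; order 36: 1.
Total: 1 + 1 + 4 + 1 + 4 + 1 + 4 + 1 + 1 = 18.

18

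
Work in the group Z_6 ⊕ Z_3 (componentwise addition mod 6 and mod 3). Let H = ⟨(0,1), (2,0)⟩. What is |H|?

9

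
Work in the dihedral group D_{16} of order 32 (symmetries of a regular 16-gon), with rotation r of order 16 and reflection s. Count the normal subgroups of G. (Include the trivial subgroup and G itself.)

G has 36 subgroups. Checking conjugation-invariance by order — order 1: 1/1 normal; order 2: 1/17 normal; order 4: 1/9 normal; order 8: 1/5 normal; order 16: 3/3 normal; order 32: 1/1 normal.
Total normal subgroups: 8.

8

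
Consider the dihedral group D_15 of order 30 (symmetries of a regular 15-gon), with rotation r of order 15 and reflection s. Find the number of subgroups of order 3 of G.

1

|G| = 30 and 3 | 30, so subgroups of order 3 are possible by Lagrange.
The subgroups of order 3 are: {e, r^5, r^10}.
So G has 1 subgroup of order 3.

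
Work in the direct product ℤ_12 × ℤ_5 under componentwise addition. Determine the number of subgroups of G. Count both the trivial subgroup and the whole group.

12

|G| = 60, so by Lagrange every subgroup order divides 60. Divisors: 1, 2, 3, 4, 5, 6, 10, 12, 15, 20, 30, 60.
Subgroups by order — order 1: 1; order 2: 1; order 3: 1; order 4: 1; order 5: 1; order 6: 1; order 10: 1; order 12: 1; order 15: 1; order 20: 1; order 30: 1; order 60: 1.
Total: 1 + 1 + 1 + 1 + 1 + 1 + 1 + 1 + 1 + 1 + 1 + 1 = 12.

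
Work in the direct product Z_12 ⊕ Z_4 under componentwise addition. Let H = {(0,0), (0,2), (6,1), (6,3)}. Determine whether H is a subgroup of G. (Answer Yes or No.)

|H| = 4 divides |G| = 48, consistent with Lagrange.
H contains the identity, every element's inverse is in H, and H is closed under +: it is a subgroup.
In fact H = ⟨(6,1)⟩.

Yes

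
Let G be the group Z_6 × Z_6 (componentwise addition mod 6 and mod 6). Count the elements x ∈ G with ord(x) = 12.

An element (a,b) has order lcm(ord(a), ord(b)); count pairs with lcm equal to 12.
Enumerating gives 0 such elements.

0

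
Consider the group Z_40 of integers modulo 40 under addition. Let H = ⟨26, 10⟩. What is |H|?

20

|⟨26⟩| = 20 and |⟨10⟩| = 4, so |H| is a multiple of lcm(20, 4) = 20 and divides |G| = 40.
Closing under the operation: H = {0, 2, 4, 6, 8, 10, 12, 14, 16, 18, 20, 22, 24, 26, 28, 30, 32, 34, 36, 38}, so |H| = 20.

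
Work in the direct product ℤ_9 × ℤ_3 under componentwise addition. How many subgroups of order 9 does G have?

4

|G| = 27 and 9 | 27, so subgroups of order 9 are possible by Lagrange.
The subgroups of order 9 are: {(0,0), (0,1), (0,2), (3,0), (3,1), (3,2), (6,0), (6,1), (6,2)}; {(0,0), (1,0), (2,0), (3,0), (4,0), (5,0), (6,0), (7,0), (8,0)}; {(0,0), (1,1), (2,2), (3,0), (4,1), (5,2), (6,0), (7,1), (8,2)}; {(0,0), (1,2), (2,1), (3,0), (4,2), (5,1), (6,0), (7,2), (8,1)}.
So G has 4 subgroups of order 9.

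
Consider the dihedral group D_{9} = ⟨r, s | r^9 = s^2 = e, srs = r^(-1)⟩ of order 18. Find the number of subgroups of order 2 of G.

|G| = 18 and 2 | 18, so subgroups of order 2 are possible by Lagrange.
The subgroups of order 2 are: {e, r^2s}; {e, r^3s}; {e, r^4s}; {e, r^5s}; … (9 in all).
So G has 9 subgroups of order 2.

9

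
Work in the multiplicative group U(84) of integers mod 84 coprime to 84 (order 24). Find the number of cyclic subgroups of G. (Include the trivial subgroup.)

16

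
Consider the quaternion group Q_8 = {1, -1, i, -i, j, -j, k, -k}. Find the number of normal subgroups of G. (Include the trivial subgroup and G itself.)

6

G has 6 subgroups. Checking conjugation-invariance by order — order 1: 1/1 normal; order 2: 1/1 normal; order 4: 3/3 normal; order 8: 1/1 normal.
Total normal subgroups: 6.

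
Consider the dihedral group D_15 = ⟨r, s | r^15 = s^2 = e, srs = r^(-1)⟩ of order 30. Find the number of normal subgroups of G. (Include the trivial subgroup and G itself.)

G has 28 subgroups. Checking conjugation-invariance by order — order 1: 1/1 normal; order 2: 0/15 normal; order 3: 1/1 normal; order 5: 1/1 normal; order 6: 0/5 normal; order 10: 0/3 normal; order 15: 1/1 normal; order 30: 1/1 normal.
Total normal subgroups: 5.

5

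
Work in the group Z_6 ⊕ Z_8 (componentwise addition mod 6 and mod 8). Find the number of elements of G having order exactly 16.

An element (a,b) has order lcm(ord(a), ord(b)); count pairs with lcm equal to 16.
Enumerating gives 0 such elements.

0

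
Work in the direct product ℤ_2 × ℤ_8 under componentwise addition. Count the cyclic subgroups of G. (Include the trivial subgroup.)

8

A cyclic subgroup of order d is generated by each of its φ(d) elements of order d, so the cyclic subgroups of order d number (#elements of order d)/φ(d).
Cyclic subgroups by order — order 1: 1; order 2: 3; order 4: 2; order 8: 2.
Total: 8.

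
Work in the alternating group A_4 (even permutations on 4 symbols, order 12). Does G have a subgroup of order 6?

No

6 | 12, so Lagrange does not rule it out; but checking all subgroups of G, none has order 6.
(A_4 is the standard example that the converse of Lagrange fails.)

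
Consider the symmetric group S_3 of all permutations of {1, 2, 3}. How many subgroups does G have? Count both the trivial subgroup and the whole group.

|G| = 6, so by Lagrange every subgroup order divides 6. Divisors: 1, 2, 3, 6.
Subgroups by order — order 1: 1; order 2: 3; order 3: 1; order 6: 1.
Total: 1 + 3 + 1 + 1 = 6.

6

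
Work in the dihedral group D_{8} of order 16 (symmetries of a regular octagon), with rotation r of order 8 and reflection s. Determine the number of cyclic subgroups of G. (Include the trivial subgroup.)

12

A cyclic subgroup of order d is generated by each of its φ(d) elements of order d, so the cyclic subgroups of order d number (#elements of order d)/φ(d).
Cyclic subgroups by order — order 1: 1; order 2: 9; order 4: 1; order 8: 1.
Total: 12.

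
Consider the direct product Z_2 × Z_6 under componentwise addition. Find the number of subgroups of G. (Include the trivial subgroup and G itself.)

|G| = 12, so by Lagrange every subgroup order divides 12. Divisors: 1, 2, 3, 4, 6, 12.
Subgroups by order — order 1: 1; order 2: 3; order 3: 1; order 4: 1; order 6: 3; order 12: 1.
Total: 1 + 3 + 1 + 1 + 3 + 1 = 10.

10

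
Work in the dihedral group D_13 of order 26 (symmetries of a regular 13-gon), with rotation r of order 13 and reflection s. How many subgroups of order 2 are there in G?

13

|G| = 26 and 2 | 26, so subgroups of order 2 are possible by Lagrange.
The subgroups of order 2 are: {e, r^10s}; {e, r^11s}; {e, r^12s}; {e, r^2s}; … (13 in all).
So G has 13 subgroups of order 2.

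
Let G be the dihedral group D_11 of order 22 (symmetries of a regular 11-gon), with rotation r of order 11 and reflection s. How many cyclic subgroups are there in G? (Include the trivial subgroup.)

Group the elements of G by the cyclic subgroup they generate; each cyclic subgroup of order d accounts for φ(d) elements.
Cyclic subgroups by order — order 1: 1; order 2: 11; order 11: 1.
Total: 13.

13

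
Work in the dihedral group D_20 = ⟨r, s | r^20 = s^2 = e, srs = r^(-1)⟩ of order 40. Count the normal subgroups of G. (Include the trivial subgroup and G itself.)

G has 48 subgroups. Checking conjugation-invariance by order — order 1: 1/1 normal; order 2: 1/21 normal; order 4: 1/11 normal; order 5: 1/1 normal; order 8: 0/5 normal; order 10: 1/5 normal; order 20: 3/3 normal; order 40: 1/1 normal.
Total normal subgroups: 9.

9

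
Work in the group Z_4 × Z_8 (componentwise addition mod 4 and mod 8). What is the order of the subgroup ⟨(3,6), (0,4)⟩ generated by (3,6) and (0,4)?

8

|⟨(3,6)⟩| = 4 and |⟨(0,4)⟩| = 2, so |H| is a multiple of lcm(4, 2) = 4 and divides |G| = 32.
Closing under the operation: H = {(0,0), (0,4), (1,2), (1,6), (2,0), (2,4), (3,2), (3,6)}, so |H| = 8.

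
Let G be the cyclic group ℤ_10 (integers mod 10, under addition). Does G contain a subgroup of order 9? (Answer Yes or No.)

No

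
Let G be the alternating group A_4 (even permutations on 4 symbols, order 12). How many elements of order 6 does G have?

0

No element of G has order 6 (even though 6 | 12).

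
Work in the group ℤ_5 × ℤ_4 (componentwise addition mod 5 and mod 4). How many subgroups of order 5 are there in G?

|G| = 20 and 5 | 20, so subgroups of order 5 are possible by Lagrange.
The subgroups of order 5 are: {(0,0), (1,0), (2,0), (3,0), (4,0)}.
So G has 1 subgroup of order 5.

1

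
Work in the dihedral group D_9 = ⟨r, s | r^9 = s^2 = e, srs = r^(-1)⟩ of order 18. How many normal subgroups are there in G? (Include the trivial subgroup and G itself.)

G has 16 subgroups. Checking conjugation-invariance by order — order 1: 1/1 normal; order 2: 0/9 normal; order 3: 1/1 normal; order 6: 0/3 normal; order 9: 1/1 normal; order 18: 1/1 normal.
Total normal subgroups: 4.

4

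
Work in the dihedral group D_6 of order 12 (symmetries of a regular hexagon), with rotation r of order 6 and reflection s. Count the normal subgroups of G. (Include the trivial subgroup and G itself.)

7

G has 16 subgroups. Checking conjugation-invariance by order — order 1: 1/1 normal; order 2: 1/7 normal; order 3: 1/1 normal; order 4: 0/3 normal; order 6: 3/3 normal; order 12: 1/1 normal.
Total normal subgroups: 7.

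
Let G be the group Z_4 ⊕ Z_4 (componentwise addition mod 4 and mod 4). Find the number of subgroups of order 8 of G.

3

|G| = 16 and 8 | 16, so subgroups of order 8 are possible by Lagrange.
The subgroups of order 8 are: {(0,0), (0,1), (0,2), (0,3), (2,0), (2,1), (2,2), (2,3)}; {(0,0), (0,2), (1,0), (1,2), (2,0), (2,2), (3,0), (3,2)}; {(0,0), (0,2), (1,1), (1,3), (2,0), (2,2), (3,1), (3,3)}.
So G has 3 subgroups of order 8.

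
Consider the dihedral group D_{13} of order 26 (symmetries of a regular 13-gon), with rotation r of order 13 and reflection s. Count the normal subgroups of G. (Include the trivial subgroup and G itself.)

3

G has 16 subgroups. Checking conjugation-invariance by order — order 1: 1/1 normal; order 2: 0/13 normal; order 13: 1/1 normal; order 26: 1/1 normal.
Total normal subgroups: 3.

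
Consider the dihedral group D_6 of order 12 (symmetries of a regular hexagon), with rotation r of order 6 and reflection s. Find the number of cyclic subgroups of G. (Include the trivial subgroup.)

10

Each element a generates a cyclic subgroup ⟨a⟩; distinct elements may generate the same one (a cyclic group of order d has φ(d) generators).
Cyclic subgroups by order — order 1: 1; order 2: 7; order 3: 1; order 6: 1.
Total: 10.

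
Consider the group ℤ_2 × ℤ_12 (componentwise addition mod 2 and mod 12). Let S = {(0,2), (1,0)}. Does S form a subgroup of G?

The identity (0,0) ∉ S, so S is not a subgroup.

No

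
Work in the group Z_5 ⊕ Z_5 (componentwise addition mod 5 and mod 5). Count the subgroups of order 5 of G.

|G| = 25 and 5 | 25, so subgroups of order 5 are possible by Lagrange.
The subgroups of order 5 are: {(0,0), (0,1), (0,2), (0,3), (0,4)}; {(0,0), (1,0), (2,0), (3,0), (4,0)}; {(0,0), (1,1), (2,2), (3,3), (4,4)}; {(0,0), (1,2), (2,4), (3,1), (4,3)}; … (6 in all).
So G has 6 subgroups of order 5.

6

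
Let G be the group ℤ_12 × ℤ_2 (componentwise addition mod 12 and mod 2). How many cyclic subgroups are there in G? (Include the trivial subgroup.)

Group the elements of G by the cyclic subgroup they generate; each cyclic subgroup of order d accounts for φ(d) elements.
Cyclic subgroups by order — order 1: 1; order 2: 3; order 3: 1; order 4: 2; order 6: 3; order 12: 2.
Total: 12.

12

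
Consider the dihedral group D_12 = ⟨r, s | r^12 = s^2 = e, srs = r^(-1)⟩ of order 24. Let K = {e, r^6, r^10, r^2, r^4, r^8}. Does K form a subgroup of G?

|K| = 6 divides |G| = 24, consistent with Lagrange.
K contains the identity, every element's inverse is in K, and K is closed under ·: it is a subgroup.
In fact K = ⟨r^10⟩.

Yes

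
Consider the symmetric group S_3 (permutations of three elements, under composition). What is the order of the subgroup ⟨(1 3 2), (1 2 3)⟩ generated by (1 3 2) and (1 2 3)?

3

|⟨(1 3 2)⟩| = 3 and |⟨(1 2 3)⟩| = 3, so |H| is a multiple of lcm(3, 3) = 3 and divides |G| = 6.
Closing under the operation: H = {e, (1 2 3), (1 3 2)}, so |H| = 3.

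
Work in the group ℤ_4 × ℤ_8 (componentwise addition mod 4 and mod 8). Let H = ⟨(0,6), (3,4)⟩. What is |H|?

|⟨(0,6)⟩| = 4 and |⟨(3,4)⟩| = 4, so |H| is a multiple of lcm(4, 4) = 4 and divides |G| = 32.
Closing under the operation: H = {(0,0), (0,2), (0,4), (0,6), (1,0), (1,2), (1,4), (1,6), (2,0), (2,2), (2,4), (2,6), (3,0), (3,2), (3,4), (3,6)}, so |H| = 16.

16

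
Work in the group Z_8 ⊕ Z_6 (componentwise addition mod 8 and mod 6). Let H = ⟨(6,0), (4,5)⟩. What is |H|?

|⟨(6,0)⟩| = 4 and |⟨(4,5)⟩| = 6, so |H| is a multiple of lcm(4, 6) = 12 and divides |G| = 48.
Closing under the operation: H = {(0,0), (0,1), (0,2), (0,3), (0,4), (0,5), (2,0), (2,1), (2,2), (2,3), (2,4), (2,5), (4,0), (4,1), (4,2), (4,3), (4,4), (4,5), (6,0), (6,1), (6,2), (6,3), (6,4), (6,5)}, so |H| = 24.

24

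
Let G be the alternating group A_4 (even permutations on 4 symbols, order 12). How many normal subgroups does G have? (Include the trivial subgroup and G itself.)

3

G has 10 subgroups. Checking conjugation-invariance by order — order 1: 1/1 normal; order 2: 0/3 normal; order 3: 0/4 normal; order 4: 1/1 normal; order 12: 1/1 normal.
Total normal subgroups: 3.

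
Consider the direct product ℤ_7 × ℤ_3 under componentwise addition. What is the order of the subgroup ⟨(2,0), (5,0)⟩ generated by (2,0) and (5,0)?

|⟨(2,0)⟩| = 7 and |⟨(5,0)⟩| = 7, so |H| is a multiple of lcm(7, 7) = 7 and divides |G| = 21.
Closing under the operation: H = {(0,0), (1,0), (2,0), (3,0), (4,0), (5,0), (6,0)}, so |H| = 7.

7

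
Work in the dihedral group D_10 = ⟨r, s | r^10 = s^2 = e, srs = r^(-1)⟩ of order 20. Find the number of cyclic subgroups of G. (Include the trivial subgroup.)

Each element a generates a cyclic subgroup ⟨a⟩; distinct elements may generate the same one (a cyclic group of order d has φ(d) generators).
Cyclic subgroups by order — order 1: 1; order 2: 11; order 5: 1; order 10: 1.
Total: 14.

14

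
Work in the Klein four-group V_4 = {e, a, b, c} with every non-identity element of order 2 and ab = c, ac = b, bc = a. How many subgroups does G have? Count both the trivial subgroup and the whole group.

|G| = 4, so by Lagrange every subgroup order divides 4. Divisors: 1, 2, 4.
Subgroups by order — order 1: 1; order 2: 3; order 4: 1.
Total: 1 + 3 + 1 = 5.

5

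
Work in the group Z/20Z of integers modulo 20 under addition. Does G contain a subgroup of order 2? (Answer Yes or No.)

Yes

2 | 20. A subgroup of order 2 is {0, 10}.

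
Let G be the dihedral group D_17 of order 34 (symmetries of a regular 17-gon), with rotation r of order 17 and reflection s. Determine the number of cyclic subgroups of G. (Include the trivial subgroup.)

19

Each element a generates a cyclic subgroup ⟨a⟩; distinct elements may generate the same one (a cyclic group of order d has φ(d) generators).
Cyclic subgroups by order — order 1: 1; order 2: 17; order 17: 1.
Total: 19.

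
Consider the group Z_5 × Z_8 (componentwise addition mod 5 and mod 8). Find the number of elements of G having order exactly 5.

4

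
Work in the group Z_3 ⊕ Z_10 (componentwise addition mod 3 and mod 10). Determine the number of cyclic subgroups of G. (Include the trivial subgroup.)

Each element a generates a cyclic subgroup ⟨a⟩; distinct elements may generate the same one (a cyclic group of order d has φ(d) generators).
Cyclic subgroups by order — order 1: 1; order 2: 1; order 3: 1; order 5: 1; order 6: 1; order 10: 1; order 15: 1; order 30: 1.
Total: 8.

8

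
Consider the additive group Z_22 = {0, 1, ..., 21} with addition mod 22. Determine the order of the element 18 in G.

11

In Z_22, the order of an element a is n/gcd(a, n).
gcd(18, 22) = 2, so |⟨18⟩| = 22/2 = 11.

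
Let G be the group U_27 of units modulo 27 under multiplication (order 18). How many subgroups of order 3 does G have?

|G| = 18 and 3 | 18, so subgroups of order 3 are possible by Lagrange.
The subgroups of order 3 are: {1, 10, 19}.
So G has 1 subgroup of order 3.

1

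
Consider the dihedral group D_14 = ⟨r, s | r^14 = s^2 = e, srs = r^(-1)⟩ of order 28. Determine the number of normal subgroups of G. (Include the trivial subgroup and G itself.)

G has 28 subgroups. Checking conjugation-invariance by order — order 1: 1/1 normal; order 2: 1/15 normal; order 4: 0/7 normal; order 7: 1/1 normal; order 14: 3/3 normal; order 28: 1/1 normal.
Total normal subgroups: 7.

7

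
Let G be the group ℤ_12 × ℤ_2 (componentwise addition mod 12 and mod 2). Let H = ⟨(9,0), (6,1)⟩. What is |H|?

|⟨(9,0)⟩| = 4 and |⟨(6,1)⟩| = 2, so |H| is a multiple of lcm(4, 2) = 4 and divides |G| = 24.
Closing under the operation: H = {(0,0), (0,1), (3,0), (3,1), (6,0), (6,1), (9,0), (9,1)}, so |H| = 8.

8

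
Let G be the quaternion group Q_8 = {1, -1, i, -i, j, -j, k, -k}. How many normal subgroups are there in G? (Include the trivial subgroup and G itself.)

G has 6 subgroups. Checking conjugation-invariance by order — order 1: 1/1 normal; order 2: 1/1 normal; order 4: 3/3 normal; order 8: 1/1 normal.
Total normal subgroups: 6.

6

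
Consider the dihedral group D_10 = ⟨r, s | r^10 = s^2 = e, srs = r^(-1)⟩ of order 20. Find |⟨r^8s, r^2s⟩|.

10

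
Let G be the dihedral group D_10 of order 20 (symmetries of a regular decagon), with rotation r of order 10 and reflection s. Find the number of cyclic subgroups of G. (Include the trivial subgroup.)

A cyclic subgroup of order d is generated by each of its φ(d) elements of order d, so the cyclic subgroups of order d number (#elements of order d)/φ(d).
Cyclic subgroups by order — order 1: 1; order 2: 11; order 5: 1; order 10: 1.
Total: 14.

14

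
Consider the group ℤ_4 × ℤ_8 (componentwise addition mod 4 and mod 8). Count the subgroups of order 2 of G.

3

|G| = 32 and 2 | 32, so subgroups of order 2 are possible by Lagrange.
The subgroups of order 2 are: {(0,0), (0,4)}; {(0,0), (2,0)}; {(0,0), (2,4)}.
So G has 3 subgroups of order 2.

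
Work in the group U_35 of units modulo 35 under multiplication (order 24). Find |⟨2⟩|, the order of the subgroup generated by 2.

12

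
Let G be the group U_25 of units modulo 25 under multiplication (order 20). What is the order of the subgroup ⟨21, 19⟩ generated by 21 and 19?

10

|⟨21⟩| = 5 and |⟨19⟩| = 10, so |H| is a multiple of lcm(5, 10) = 10 and divides |G| = 20.
Closing under the operation: H = {1, 4, 6, 9, 11, 14, 16, 19, 21, 24}, so |H| = 10.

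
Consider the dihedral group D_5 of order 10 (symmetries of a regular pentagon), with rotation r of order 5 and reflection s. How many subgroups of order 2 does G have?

|G| = 10 and 2 | 10, so subgroups of order 2 are possible by Lagrange.
The subgroups of order 2 are: {e, r^2s}; {e, r^3s}; {e, r^4s}; {e, rs}; … (5 in all).
So G has 5 subgroups of order 2.

5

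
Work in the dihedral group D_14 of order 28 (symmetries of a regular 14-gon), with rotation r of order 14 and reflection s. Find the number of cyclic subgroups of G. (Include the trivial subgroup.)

Group the elements of G by the cyclic subgroup they generate; each cyclic subgroup of order d accounts for φ(d) elements.
Cyclic subgroups by order — order 1: 1; order 2: 15; order 7: 1; order 14: 1.
Total: 18.

18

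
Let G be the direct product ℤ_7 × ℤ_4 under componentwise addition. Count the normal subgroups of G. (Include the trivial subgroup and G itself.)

G is abelian, so every subgroup is normal.
G has 6 subgroups in total, hence 6 normal subgroups.

6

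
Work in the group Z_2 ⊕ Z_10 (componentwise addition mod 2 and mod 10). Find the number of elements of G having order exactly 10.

An element (a,b) has order lcm(ord(a), ord(b)); count pairs with lcm equal to 10.
Enumerating gives 12 such elements.

12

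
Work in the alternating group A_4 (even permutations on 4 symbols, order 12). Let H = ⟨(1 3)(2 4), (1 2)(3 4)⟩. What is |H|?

|⟨(1 3)(2 4)⟩| = 2 and |⟨(1 2)(3 4)⟩| = 2, so |H| is a multiple of lcm(2, 2) = 2 and divides |G| = 12.
Closing under the operation: H = {e, (1 2)(3 4), (1 3)(2 4), (1 4)(2 3)}, so |H| = 4.

4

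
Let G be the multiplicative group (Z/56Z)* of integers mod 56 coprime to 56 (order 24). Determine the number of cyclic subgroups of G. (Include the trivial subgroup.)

Group the elements of G by the cyclic subgroup they generate; each cyclic subgroup of order d accounts for φ(d) elements.
Cyclic subgroups by order — order 1: 1; order 2: 7; order 3: 1; order 6: 7.
Total: 16.

16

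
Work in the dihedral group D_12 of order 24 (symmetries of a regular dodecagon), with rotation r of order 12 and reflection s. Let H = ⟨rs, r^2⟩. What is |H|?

12

|⟨rs⟩| = 2 and |⟨r^2⟩| = 6, so |H| is a multiple of lcm(2, 6) = 6 and divides |G| = 24.
Closing under the operation: H = {e, r^2, r^4, r^6, r^8, r^10, rs, r^3s, r^5s, r^7s, r^9s, r^11s}, so |H| = 12.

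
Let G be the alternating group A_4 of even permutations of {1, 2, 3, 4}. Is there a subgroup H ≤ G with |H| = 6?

6 | 12, so Lagrange does not rule it out; but checking all subgroups of G, none has order 6.
(A_4 is the standard example that the converse of Lagrange fails.)

No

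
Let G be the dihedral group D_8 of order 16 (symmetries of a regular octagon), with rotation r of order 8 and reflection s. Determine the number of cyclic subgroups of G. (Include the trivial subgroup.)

12

A cyclic subgroup of order d is generated by each of its φ(d) elements of order d, so the cyclic subgroups of order d number (#elements of order d)/φ(d).
Cyclic subgroups by order — order 1: 1; order 2: 9; order 4: 1; order 8: 1.
Total: 12.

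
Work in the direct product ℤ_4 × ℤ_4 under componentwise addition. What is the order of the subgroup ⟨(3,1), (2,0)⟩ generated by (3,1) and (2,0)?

|⟨(3,1)⟩| = 4 and |⟨(2,0)⟩| = 2, so |H| is a multiple of lcm(4, 2) = 4 and divides |G| = 16.
Closing under the operation: H = {(0,0), (0,2), (1,1), (1,3), (2,0), (2,2), (3,1), (3,3)}, so |H| = 8.

8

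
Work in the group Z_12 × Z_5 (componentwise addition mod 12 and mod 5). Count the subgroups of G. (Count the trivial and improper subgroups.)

12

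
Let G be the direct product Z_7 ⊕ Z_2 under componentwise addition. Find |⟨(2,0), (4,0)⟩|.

7

|⟨(2,0)⟩| = 7 and |⟨(4,0)⟩| = 7, so |H| is a multiple of lcm(7, 7) = 7 and divides |G| = 14.
Closing under the operation: H = {(0,0), (1,0), (2,0), (3,0), (4,0), (5,0), (6,0)}, so |H| = 7.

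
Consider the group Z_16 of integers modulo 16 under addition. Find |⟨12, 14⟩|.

8

|⟨12⟩| = 4 and |⟨14⟩| = 8, so |H| is a multiple of lcm(4, 8) = 8 and divides |G| = 16.
Closing under the operation: H = {0, 2, 4, 6, 8, 10, 12, 14}, so |H| = 8.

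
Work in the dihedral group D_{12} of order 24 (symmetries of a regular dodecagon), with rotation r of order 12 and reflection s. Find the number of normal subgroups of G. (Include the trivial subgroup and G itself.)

9

G has 34 subgroups. Checking conjugation-invariance by order — order 1: 1/1 normal; order 2: 1/13 normal; order 3: 1/1 normal; order 4: 1/7 normal; order 6: 1/5 normal; order 8: 0/3 normal; order 12: 3/3 normal; order 24: 1/1 normal.
Total normal subgroups: 9.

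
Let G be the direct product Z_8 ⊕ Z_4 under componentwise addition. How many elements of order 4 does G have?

12

An element (a,b) has order lcm(ord(a), ord(b)); count pairs with lcm equal to 4.
Enumerating gives 12 such elements.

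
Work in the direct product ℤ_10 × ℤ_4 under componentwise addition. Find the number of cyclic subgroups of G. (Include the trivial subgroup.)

Group the elements of G by the cyclic subgroup they generate; each cyclic subgroup of order d accounts for φ(d) elements.
Cyclic subgroups by order — order 1: 1; order 2: 3; order 4: 2; order 5: 1; order 10: 3; order 20: 2.
Total: 12.

12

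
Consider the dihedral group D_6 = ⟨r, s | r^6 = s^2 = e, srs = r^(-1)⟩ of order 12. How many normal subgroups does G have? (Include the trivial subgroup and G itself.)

7

G has 16 subgroups. Checking conjugation-invariance by order — order 1: 1/1 normal; order 2: 1/7 normal; order 3: 1/1 normal; order 4: 0/3 normal; order 6: 3/3 normal; order 12: 1/1 normal.
Total normal subgroups: 7.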